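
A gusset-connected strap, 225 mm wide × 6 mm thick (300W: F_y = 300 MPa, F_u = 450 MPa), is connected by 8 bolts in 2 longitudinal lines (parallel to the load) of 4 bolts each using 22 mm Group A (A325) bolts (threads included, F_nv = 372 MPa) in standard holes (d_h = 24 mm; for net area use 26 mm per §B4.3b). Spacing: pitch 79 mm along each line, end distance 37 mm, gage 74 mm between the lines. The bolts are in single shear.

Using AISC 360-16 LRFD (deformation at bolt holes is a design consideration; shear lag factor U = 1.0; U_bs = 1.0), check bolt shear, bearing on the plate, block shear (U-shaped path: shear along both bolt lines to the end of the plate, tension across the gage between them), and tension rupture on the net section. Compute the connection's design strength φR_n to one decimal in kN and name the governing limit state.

Bolt shear: A_b = π(22)²/4 = 380.13 mm². φR_n = 0.75 × 372 × 380.13 × 8 × 1 = 848.5 kN.
Bearing (6 mm plate, F_u = 450 MPa): end bolts L_c = 37 − 24/2 = 25, R_n = min(1.2×25×6×450, 2.4×22×6×450) = 81 kN/bolt; interior L_c = 79 − 24 = 55, R_n = 142.56 kN/bolt. φR_n = 0.75 × (2×81 + 6×142.56) = 763.0 kN.
Block shear: shear path 2×[37+3×79] = 2×274 mm, A_gv = 3288, A_nv = 2×(274 − 3.5×26)×6 = 2196 mm²; tension across gage: (74 − 1×26)×6 = 288 mm². R_n = min(0.6×450×2196, 0.6×300×3288) + 1.0×450×288 = min(592.92, 591.84) + 129.6 = 721.44 kN. φR_n = 0.75 × 721.44 = 541.1 kN.
Tension rupture (net): A_n = (225 − 2×26)×6 = 1038 mm² (U = 1.0, A_e = A_n). φR_n = 0.75 × 450 × 1038 = 350.3 kN.
Governing: min(848.5, 763.0, 541.1, 350.3) = 350.3 kN → net-section rupture.

350.3 kN (net-section rupture governs)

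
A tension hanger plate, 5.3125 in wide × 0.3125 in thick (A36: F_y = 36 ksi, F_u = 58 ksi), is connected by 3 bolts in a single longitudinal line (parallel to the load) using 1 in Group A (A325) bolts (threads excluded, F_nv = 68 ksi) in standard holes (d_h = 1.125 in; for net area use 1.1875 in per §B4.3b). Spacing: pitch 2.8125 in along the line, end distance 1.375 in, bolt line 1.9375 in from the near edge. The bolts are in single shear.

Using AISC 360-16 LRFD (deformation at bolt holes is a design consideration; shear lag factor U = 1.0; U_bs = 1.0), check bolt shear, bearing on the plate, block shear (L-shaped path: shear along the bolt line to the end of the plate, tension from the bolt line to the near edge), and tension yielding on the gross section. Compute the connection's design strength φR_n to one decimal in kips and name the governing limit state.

Bolt shear: A_b = π(1)²/4 = 0.7854 in². φR_n = 0.75 × 68 × 0.7854 × 3 × 1 = 120.2 kips.
Bearing (0.3125 in plate, F_u = 58 ksi): end bolts L_c = 1.375 − 1.125/2 = 0.8125, R_n = min(1.2×0.8125×0.3125×58, 2.4×1×0.3125×58) = 17.672 kips/bolt; interior L_c = 2.8125 − 1.125 = 1.6875, R_n = 36.703 kips/bolt. φR_n = 0.75 × (1×17.672 + 2×36.703) = 68.3 kips.
Block shear: shear path 1×[1.375+2×2.8125] = 1×7 in, A_gv = 2.1875, A_nv = 1×(7 − 2.5×1.1875)×0.3125 = 1.2598 in²; tension to near edge: (1.9375 − 0.5×1.1875)×0.3125 = 0.41992 in². R_n = min(0.6×58×1.2598, 0.6×36×2.1875) + 1.0×58×0.41992 = min(43.841, 47.25) + 24.355 = 68.196 kips. φR_n = 0.75 × 68.196 = 51.1 kips.
Tension yield (gross): A_g = 5.3125×0.3125 = 1.6602 in². φR_n = 0.90 × 36 × 1.6602 = 53.8 kips.
Governing: min(120.2, 68.3, 51.1, 53.8) = 51.1 kips → block shear.

51.1 kips (block shear governs)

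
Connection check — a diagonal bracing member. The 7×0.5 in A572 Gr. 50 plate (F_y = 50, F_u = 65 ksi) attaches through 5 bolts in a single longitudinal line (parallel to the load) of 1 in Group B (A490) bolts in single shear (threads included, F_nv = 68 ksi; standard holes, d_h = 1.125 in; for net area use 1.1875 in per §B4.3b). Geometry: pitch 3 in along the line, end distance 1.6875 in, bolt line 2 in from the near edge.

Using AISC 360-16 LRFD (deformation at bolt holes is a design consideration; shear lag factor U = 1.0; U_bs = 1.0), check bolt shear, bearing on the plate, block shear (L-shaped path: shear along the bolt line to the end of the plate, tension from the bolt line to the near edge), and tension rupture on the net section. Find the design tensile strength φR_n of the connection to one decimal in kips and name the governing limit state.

Bolt shear: A_b = π(1)²/4 = 0.7854 in². φR_n = 0.75 × 68 × 0.7854 × 5 × 1 = 200.3 kips.
Bearing (0.5 in plate, F_u = 65 ksi): end bolts L_c = 1.6875 − 1.125/2 = 1.125, R_n = min(1.2×1.125×0.5×65, 2.4×1×0.5×65) = 43.875 kips/bolt; interior L_c = 3 − 1.125 = 1.875, R_n = 73.125 kips/bolt. φR_n = 0.75 × (1×43.875 + 4×73.125) = 252.3 kips.
Block shear: shear path 1×[1.6875+4×3] = 1×13.6875 in, A_gv = 6.8438, A_nv = 1×(13.6875 − 4.5×1.1875)×0.5 = 4.1719 in²; tension to near edge: (2 − 0.5×1.1875)×0.5 = 0.70313 in². R_n = min(0.6×65×4.1719, 0.6×50×6.8438) + 1.0×65×0.70313 = min(162.7, 205.31) + 45.703 = 208.4 kips. φR_n = 0.75 × 208.4 = 156.3 kips.
Tension rupture (net): A_n = (7 − 1×1.1875)×0.5 = 2.9063 in² (U = 1.0, A_e = A_n). φR_n = 0.75 × 65 × 2.9063 = 141.7 kips.
Governing: min(200.3, 252.3, 156.3, 141.7) = 141.7 kips → net-section rupture.

141.7 kips (net-section rupture governs)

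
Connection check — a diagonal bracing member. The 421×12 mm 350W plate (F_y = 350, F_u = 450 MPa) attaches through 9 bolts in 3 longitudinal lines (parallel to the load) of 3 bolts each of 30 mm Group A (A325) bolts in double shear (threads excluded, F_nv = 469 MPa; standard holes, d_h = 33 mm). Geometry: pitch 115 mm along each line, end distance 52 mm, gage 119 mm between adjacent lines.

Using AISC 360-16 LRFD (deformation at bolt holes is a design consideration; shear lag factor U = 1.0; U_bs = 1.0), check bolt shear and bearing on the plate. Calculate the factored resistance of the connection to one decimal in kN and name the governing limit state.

2267.2 kN (bearing governs)

Bolt shear: A_b = π(30)²/4 = 706.86 mm². φR_n = 0.75 × 469 × 706.86 × 9 × 2 = 4475.5 kN.
Bearing (12 mm plate, F_u = 450 MPa): end bolts L_c = 52 − 33/2 = 35.5, R_n = min(1.2×35.5×12×450, 2.4×30×12×450) = 230.04 kN/bolt; interior L_c = 115 − 33 = 82, R_n = 388.8 kN/bolt. φR_n = 0.75 × (3×230.04 + 6×388.8) = 2267.2 kN.
Governing: min(4475.5, 2267.2) = 2267.2 kN → bearing.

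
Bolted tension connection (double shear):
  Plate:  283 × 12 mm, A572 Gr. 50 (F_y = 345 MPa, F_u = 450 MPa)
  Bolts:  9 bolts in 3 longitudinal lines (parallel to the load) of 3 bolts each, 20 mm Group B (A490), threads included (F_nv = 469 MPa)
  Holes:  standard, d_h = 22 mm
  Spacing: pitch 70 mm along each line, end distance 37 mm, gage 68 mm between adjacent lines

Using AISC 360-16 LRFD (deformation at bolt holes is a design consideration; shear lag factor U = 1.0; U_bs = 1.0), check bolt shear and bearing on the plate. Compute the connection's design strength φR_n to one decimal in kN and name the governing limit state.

1545.5 kN (bearing governs)

Bolt shear: A_b = π(20)²/4 = 314.16 mm². φR_n = 0.75 × 469 × 314.16 × 9 × 2 = 1989.1 kN.
Bearing (12 mm plate, F_u = 450 MPa): end bolts L_c = 37 − 22/2 = 26, R_n = min(1.2×26×12×450, 2.4×20×12×450) = 168.48 kN/bolt; interior L_c = 70 − 22 = 48, R_n = 259.2 kN/bolt. φR_n = 0.75 × (3×168.48 + 6×259.2) = 1545.5 kN.
Governing: min(1989.1, 1545.5) = 1545.5 kN → bearing.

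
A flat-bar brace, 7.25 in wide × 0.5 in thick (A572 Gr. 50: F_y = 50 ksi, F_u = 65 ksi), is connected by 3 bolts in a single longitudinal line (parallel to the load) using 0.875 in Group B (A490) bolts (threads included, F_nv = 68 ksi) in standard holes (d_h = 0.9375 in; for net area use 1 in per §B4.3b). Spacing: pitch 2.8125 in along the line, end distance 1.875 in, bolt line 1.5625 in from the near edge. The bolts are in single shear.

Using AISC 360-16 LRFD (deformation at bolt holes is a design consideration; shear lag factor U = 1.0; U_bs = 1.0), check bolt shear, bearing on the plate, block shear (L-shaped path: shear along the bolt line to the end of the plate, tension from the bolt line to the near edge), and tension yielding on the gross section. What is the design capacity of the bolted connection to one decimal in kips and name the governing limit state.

92.0 kips (bolt shear governs)

Bolt shear: A_b = π(0.875)²/4 = 0.60132 in². φR_n = 0.75 × 68 × 0.60132 × 3 × 1 = 92.0 kips.
Bearing (0.5 in plate, F_u = 65 ksi): end bolts L_c = 1.875 − 0.9375/2 = 1.40625, R_n = min(1.2×1.40625×0.5×65, 2.4×0.875×0.5×65) = 54.844 kips/bolt; interior L_c = 2.8125 − 0.9375 = 1.875, R_n = 68.25 kips/bolt. φR_n = 0.75 × (1×54.844 + 2×68.25) = 143.5 kips.
Block shear: shear path 1×[1.875+2×2.8125] = 1×7.5 in, A_gv = 3.75, A_nv = 1×(7.5 − 2.5×1)×0.5 = 2.5 in²; tension to near edge: (1.5625 − 0.5×1)×0.5 = 0.53125 in². R_n = min(0.6×65×2.5, 0.6×50×3.75) + 1.0×65×0.53125 = min(97.5, 112.5) + 34.531 = 132.03 kips. φR_n = 0.75 × 132.03 = 99.0 kips.
Tension yield (gross): A_g = 7.25×0.5 = 3.625 in². φR_n = 0.90 × 50 × 3.625 = 163.1 kips.
Governing: min(92.0, 143.5, 99.0, 163.1) = 92.0 kips → bolt shear.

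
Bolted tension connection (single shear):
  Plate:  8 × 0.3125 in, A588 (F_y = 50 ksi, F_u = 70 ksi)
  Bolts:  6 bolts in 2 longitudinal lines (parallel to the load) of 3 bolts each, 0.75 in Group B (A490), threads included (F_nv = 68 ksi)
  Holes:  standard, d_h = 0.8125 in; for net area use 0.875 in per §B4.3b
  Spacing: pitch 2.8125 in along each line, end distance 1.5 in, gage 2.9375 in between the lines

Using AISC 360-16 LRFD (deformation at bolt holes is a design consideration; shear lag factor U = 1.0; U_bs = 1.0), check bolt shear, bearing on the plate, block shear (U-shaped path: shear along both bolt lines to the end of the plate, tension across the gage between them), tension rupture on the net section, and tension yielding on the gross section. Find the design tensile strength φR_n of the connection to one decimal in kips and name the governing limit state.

102.5 kips (net-section rupture governs)

Bolt shear: A_b = π(0.75)²/4 = 0.44179 in². φR_n = 0.75 × 68 × 0.44179 × 6 × 1 = 135.2 kips.
Bearing (0.3125 in plate, F_u = 70 ksi): end bolts L_c = 1.5 − 0.8125/2 = 1.09375, R_n = min(1.2×1.09375×0.3125×70, 2.4×0.75×0.3125×70) = 28.711 kips/bolt; interior L_c = 2.8125 − 0.8125 = 2, R_n = 39.375 kips/bolt. φR_n = 0.75 × (2×28.711 + 4×39.375) = 161.2 kips.
Block shear: shear path 2×[1.5+2×2.8125] = 2×7.125 in, A_gv = 4.4531, A_nv = 2×(7.125 − 2.5×0.875)×0.3125 = 3.0859 in²; tension across gage: (2.9375 − 1×0.875)×0.3125 = 0.64453 in². R_n = min(0.6×70×3.0859, 0.6×50×4.4531) + 1.0×70×0.64453 = min(129.61, 133.59) + 45.117 = 174.73 kips. φR_n = 0.75 × 174.73 = 131.0 kips.
Tension rupture (net): A_n = (8 − 2×0.875)×0.3125 = 1.9531 in² (U = 1.0, A_e = A_n). φR_n = 0.75 × 70 × 1.9531 = 102.5 kips.
Tension yield (gross): A_g = 8×0.3125 = 2.5 in². φR_n = 0.90 × 50 × 2.5 = 112.5 kips.
Governing: min(135.2, 161.2, 131.0, 102.5, 112.5) = 102.5 kips → net-section rupture.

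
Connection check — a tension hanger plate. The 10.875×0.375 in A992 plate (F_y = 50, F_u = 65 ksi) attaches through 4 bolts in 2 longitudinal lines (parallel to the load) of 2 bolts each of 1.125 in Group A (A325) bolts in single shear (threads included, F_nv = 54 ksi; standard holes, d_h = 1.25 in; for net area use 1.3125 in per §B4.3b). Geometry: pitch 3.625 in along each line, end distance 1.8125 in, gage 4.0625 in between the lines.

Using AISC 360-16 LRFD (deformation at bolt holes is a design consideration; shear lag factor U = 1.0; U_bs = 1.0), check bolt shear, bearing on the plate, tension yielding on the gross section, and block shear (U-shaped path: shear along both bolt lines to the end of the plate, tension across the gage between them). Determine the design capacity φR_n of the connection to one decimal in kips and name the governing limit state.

Bolt shear: A_b = π(1.125)²/4 = 0.99402 in². φR_n = 0.75 × 54 × 0.99402 × 4 × 1 = 161.0 kips.
Bearing (0.375 in plate, F_u = 65 ksi): end bolts L_c = 1.8125 − 1.25/2 = 1.1875, R_n = min(1.2×1.1875×0.375×65, 2.4×1.125×0.375×65) = 34.734 kips/bolt; interior L_c = 3.625 − 1.25 = 2.375, R_n = 65.813 kips/bolt. φR_n = 0.75 × (2×34.734 + 2×65.813) = 150.8 kips.
Tension yield (gross): A_g = 10.875×0.375 = 4.0781 in². φR_n = 0.90 × 50 × 4.0781 = 183.5 kips.
Block shear: shear path 2×[1.8125+1×3.625] = 2×5.4375 in, A_gv = 4.0781, A_nv = 2×(5.4375 − 1.5×1.3125)×0.375 = 2.6016 in²; tension across gage: (4.0625 − 1×1.3125)×0.375 = 1.0313 in². R_n = min(0.6×65×2.6016, 0.6×50×4.0781) + 1.0×65×1.0313 = min(101.46, 122.34) + 67.035 = 168.5 kips. φR_n = 0.75 × 168.5 = 126.4 kips.
Governing: min(161.0, 150.8, 183.5, 126.4) = 126.4 kips → block shear.

126.4 kips (block shear governs)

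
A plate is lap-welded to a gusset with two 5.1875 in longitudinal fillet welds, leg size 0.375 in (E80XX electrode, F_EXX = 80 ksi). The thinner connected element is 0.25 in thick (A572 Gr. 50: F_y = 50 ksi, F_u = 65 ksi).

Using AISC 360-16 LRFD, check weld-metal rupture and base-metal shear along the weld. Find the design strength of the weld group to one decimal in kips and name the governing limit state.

Weld metal: throat = 0.707×0.375 = 0.26513 in, L = 2×5.1875 = 10.375 in. φR_n = 0.75 × 0.6 × 80 × 0.26513 × 10.375 = 99.0 kips.
Base metal shear (0.25 in plate): yield φR_n = 1.0×0.6×50×0.25×10.375 = 77.8 kips; rupture φR_n = 0.75×0.6×65×0.25×10.375 = 75.9 kips; take 75.9 kips (rupture).
Governing: min(99.0, 75.9) = 75.9 kips → base-metal shear.

75.9 kips (base-metal shear governs)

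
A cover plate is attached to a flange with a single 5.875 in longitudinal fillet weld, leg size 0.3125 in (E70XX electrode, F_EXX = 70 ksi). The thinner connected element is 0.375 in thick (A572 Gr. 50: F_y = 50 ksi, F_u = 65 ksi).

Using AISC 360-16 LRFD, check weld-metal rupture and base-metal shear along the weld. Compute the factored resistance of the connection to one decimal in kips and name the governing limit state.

40.9 kips (weld metal governs)

Weld metal: throat = 0.707×0.3125 = 0.22094 in, L = 5.875 in. φR_n = 0.75 × 0.6 × 70 × 0.22094 × 5.875 = 40.9 kips.
Base metal shear (0.375 in plate): yield φR_n = 1.0×0.6×50×0.375×5.875 = 66.1 kips; rupture φR_n = 0.75×0.6×65×0.375×5.875 = 64.4 kips; take 64.4 kips (rupture).
Governing: min(40.9, 64.4) = 40.9 kips → weld metal.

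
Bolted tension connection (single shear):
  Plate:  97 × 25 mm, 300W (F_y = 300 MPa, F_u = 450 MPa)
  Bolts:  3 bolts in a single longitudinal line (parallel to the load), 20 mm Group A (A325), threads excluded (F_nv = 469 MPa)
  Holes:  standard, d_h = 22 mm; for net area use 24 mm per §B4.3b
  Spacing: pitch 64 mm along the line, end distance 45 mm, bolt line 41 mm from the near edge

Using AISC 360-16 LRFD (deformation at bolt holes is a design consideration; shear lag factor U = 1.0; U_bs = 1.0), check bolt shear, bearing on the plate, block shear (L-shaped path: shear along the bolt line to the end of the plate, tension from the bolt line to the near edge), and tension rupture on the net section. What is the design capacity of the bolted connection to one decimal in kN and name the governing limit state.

Bolt shear: A_b = π(20)²/4 = 314.16 mm². φR_n = 0.75 × 469 × 314.16 × 3 × 1 = 331.5 kN.
Bearing (25 mm plate, F_u = 450 MPa): end bolts L_c = 45 − 22/2 = 34, R_n = min(1.2×34×25×450, 2.4×20×25×450) = 459 kN/bolt; interior L_c = 64 − 22 = 42, R_n = 540 kN/bolt. φR_n = 0.75 × (1×459 + 2×540) = 1154.3 kN.
Block shear: shear path 1×[45+2×64] = 1×173 mm, A_gv = 4325, A_nv = 1×(173 − 2.5×24)×25 = 2825 mm²; tension to near edge: (41 − 0.5×24)×25 = 725 mm². R_n = min(0.6×450×2825, 0.6×300×4325) + 1.0×450×725 = min(762.75, 778.5) + 326.25 = 1089 kN. φR_n = 0.75 × 1089 = 816.8 kN.
Tension rupture (net): A_n = (97 − 1×24)×25 = 1825 mm² (U = 1.0, A_e = A_n). φR_n = 0.75 × 450 × 1825 = 615.9 kN.
Governing: min(331.5, 1154.3, 816.8, 615.9) = 331.5 kN → bolt shear.

331.5 kN (bolt shear governs)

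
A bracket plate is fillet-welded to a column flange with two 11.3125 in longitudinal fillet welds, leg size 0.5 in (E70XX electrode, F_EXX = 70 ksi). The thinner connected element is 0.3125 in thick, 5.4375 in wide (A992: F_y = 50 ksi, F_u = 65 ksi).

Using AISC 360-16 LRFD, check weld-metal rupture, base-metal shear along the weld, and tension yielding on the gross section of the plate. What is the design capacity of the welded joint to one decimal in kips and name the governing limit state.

76.5 kips (gross-section yield governs)

Weld metal: throat = 0.707×0.5 = 0.3535 in, L = 2×11.3125 = 22.625 in. φR_n = 0.75 × 0.6 × 70 × 0.3535 × 22.625 = 251.9 kips.
Base metal shear (0.3125 in plate): yield φR_n = 1.0×0.6×50×0.3125×22.625 = 212.1 kips; rupture φR_n = 0.75×0.6×65×0.3125×22.625 = 206.8 kips; take 206.8 kips (rupture).
Tension yield (gross): A_g = 5.4375×0.3125 = 1.6992 in². φR_n = 0.90 × 50 × 1.6992 = 76.5 kips.
Governing: min(251.9, 206.8, 76.5) = 76.5 kips → gross-section yield.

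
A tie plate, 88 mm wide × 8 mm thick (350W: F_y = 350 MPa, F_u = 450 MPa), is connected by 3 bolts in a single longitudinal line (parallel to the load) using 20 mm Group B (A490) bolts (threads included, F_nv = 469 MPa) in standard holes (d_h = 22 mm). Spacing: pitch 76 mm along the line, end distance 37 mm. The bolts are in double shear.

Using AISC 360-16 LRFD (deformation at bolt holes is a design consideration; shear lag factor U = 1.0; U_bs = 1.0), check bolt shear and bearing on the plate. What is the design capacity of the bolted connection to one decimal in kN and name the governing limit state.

343.4 kN (bearing governs)

Bolt shear: A_b = π(20)²/4 = 314.16 mm². φR_n = 0.75 × 469 × 314.16 × 3 × 2 = 663.0 kN.
Bearing (8 mm plate, F_u = 450 MPa): end bolts L_c = 37 − 22/2 = 26, R_n = min(1.2×26×8×450, 2.4×20×8×450) = 112.32 kN/bolt; interior L_c = 76 − 22 = 54, R_n = 172.8 kN/bolt. φR_n = 0.75 × (1×112.32 + 2×172.8) = 343.4 kN.
Governing: min(663.0, 343.4) = 343.4 kN → bearing.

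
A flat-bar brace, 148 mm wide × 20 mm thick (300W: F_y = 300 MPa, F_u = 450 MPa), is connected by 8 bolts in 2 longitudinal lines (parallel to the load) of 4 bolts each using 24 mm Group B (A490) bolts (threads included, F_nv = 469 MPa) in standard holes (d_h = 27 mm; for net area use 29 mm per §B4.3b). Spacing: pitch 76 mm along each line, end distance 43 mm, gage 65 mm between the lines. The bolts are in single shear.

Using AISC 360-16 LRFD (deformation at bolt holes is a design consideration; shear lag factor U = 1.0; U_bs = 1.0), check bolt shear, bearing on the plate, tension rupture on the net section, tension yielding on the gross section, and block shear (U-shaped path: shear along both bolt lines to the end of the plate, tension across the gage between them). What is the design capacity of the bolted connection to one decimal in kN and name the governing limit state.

Bolt shear: A_b = π(24)²/4 = 452.39 mm². φR_n = 0.75 × 469 × 452.39 × 8 × 1 = 1273.0 kN.
Bearing (20 mm plate, F_u = 450 MPa): end bolts L_c = 43 − 27/2 = 29.5, R_n = min(1.2×29.5×20×450, 2.4×24×20×450) = 318.6 kN/bolt; interior L_c = 76 − 27 = 49, R_n = 518.4 kN/bolt. φR_n = 0.75 × (2×318.6 + 6×518.4) = 2810.7 kN.
Tension rupture (net): A_n = (148 − 2×29)×20 = 1800 mm² (U = 1.0, A_e = A_n). φR_n = 0.75 × 450 × 1800 = 607.5 kN.
Tension yield (gross): A_g = 148×20 = 2960 mm². φR_n = 0.90 × 300 × 2960 = 799.2 kN.
Block shear: shear path 2×[43+3×76] = 2×271 mm, A_gv = 10840, A_nv = 2×(271 − 3.5×29)×20 = 6780 mm²; tension across gage: (65 − 1×29)×20 = 720 mm². R_n = min(0.6×450×6780, 0.6×300×10840) + 1.0×450×720 = min(1830.6, 1951.2) + 324 = 2154.6 kN. φR_n = 0.75 × 2154.6 = 1616.0 kN.
Governing: min(1273.0, 2810.7, 607.5, 799.2, 1616.0) = 607.5 kN → net-section rupture.

607.5 kN (net-section rupture governs)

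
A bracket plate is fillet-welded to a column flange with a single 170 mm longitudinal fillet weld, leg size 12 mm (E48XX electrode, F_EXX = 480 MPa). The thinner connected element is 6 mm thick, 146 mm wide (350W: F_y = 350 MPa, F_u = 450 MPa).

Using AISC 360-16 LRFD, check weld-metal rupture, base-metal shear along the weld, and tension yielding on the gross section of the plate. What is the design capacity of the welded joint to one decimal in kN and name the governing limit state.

206.6 kN (base-metal shear governs)

Weld metal: throat = 0.707×12 = 8.484 mm, L = 170 mm. φR_n = 0.75 × 0.6 × 480 × 8.484 × 170 = 311.5 kN.
Base metal shear (6 mm plate): yield φR_n = 1.0×0.6×350×6×170 = 214.2 kN; rupture φR_n = 0.75×0.6×450×6×170 = 206.6 kN; take 206.6 kN (rupture).
Tension yield (gross): A_g = 146×6 = 876 mm². φR_n = 0.90 × 350 × 876 = 275.9 kN.
Governing: min(311.5, 206.6, 275.9) = 206.6 kN → base-metal shear.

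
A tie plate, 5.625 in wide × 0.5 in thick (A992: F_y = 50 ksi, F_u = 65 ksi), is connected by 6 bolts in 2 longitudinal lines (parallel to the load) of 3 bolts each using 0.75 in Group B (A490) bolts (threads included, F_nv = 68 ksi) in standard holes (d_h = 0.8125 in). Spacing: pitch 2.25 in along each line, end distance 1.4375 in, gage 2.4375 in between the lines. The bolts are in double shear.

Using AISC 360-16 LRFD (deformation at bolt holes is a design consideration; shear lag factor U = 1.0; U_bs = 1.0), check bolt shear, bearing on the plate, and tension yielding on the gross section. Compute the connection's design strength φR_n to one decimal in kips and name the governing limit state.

126.6 kips (gross-section yield governs)

Bolt shear: A_b = π(0.75)²/4 = 0.44179 in². φR_n = 0.75 × 68 × 0.44179 × 6 × 2 = 270.4 kips.
Bearing (0.5 in plate, F_u = 65 ksi): end bolts L_c = 1.4375 − 0.8125/2 = 1.03125, R_n = min(1.2×1.03125×0.5×65, 2.4×0.75×0.5×65) = 40.219 kips/bolt; interior L_c = 2.25 − 0.8125 = 1.4375, R_n = 56.063 kips/bolt. φR_n = 0.75 × (2×40.219 + 4×56.063) = 228.5 kips.
Tension yield (gross): A_g = 5.625×0.5 = 2.8125 in². φR_n = 0.90 × 50 × 2.8125 = 126.6 kips.
Governing: min(270.4, 228.5, 126.6) = 126.6 kips → gross-section yield.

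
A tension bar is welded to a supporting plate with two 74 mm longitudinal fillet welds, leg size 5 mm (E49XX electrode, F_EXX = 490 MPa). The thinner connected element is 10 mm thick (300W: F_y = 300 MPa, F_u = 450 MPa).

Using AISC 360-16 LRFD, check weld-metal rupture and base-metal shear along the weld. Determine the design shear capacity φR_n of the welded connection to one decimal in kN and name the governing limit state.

Weld metal: throat = 0.707×5 = 3.535 mm, L = 2×74 = 148 mm. φR_n = 0.75 × 0.6 × 490 × 3.535 × 148 = 115.4 kN.
Base metal shear (10 mm plate): yield φR_n = 1.0×0.6×300×10×148 = 266.4 kN; rupture φR_n = 0.75×0.6×450×10×148 = 299.7 kN; take 266.4 kN (yield).
Governing: min(115.4, 266.4) = 115.4 kN → weld metal.

115.4 kN (weld metal governs)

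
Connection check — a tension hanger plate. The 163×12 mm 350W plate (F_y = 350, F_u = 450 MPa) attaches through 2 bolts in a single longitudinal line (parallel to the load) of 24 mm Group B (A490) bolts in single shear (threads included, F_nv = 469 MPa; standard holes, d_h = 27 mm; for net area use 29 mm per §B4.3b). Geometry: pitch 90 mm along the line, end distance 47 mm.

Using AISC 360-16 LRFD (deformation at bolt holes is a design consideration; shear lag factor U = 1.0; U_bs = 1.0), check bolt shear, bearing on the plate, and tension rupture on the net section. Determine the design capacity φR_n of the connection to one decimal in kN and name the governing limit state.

Bolt shear: A_b = π(24)²/4 = 452.39 mm². φR_n = 0.75 × 469 × 452.39 × 2 × 1 = 318.3 kN.
Bearing (12 mm plate, F_u = 450 MPa): end bolts L_c = 47 − 27/2 = 33.5, R_n = min(1.2×33.5×12×450, 2.4×24×12×450) = 217.08 kN/bolt; interior L_c = 90 − 27 = 63, R_n = 311.04 kN/bolt. φR_n = 0.75 × (1×217.08 + 1×311.04) = 396.1 kN.
Tension rupture (net): A_n = (163 − 1×29)×12 = 1608 mm² (U = 1.0, A_e = A_n). φR_n = 0.75 × 450 × 1608 = 542.7 kN.
Governing: min(318.3, 396.1, 542.7) = 318.3 kN → bolt shear.

318.3 kN (bolt shear governs)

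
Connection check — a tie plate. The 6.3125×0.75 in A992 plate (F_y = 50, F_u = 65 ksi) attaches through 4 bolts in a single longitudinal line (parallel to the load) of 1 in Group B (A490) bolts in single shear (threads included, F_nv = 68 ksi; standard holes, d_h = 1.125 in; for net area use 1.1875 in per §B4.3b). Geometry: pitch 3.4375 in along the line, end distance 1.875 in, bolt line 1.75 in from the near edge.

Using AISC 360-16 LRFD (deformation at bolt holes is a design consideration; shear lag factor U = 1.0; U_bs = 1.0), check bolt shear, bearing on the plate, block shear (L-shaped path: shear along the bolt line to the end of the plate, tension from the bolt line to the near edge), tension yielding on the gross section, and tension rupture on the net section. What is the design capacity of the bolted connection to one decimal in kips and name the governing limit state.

160.2 kips (bolt shear governs)

Bolt shear: A_b = π(1)²/4 = 0.7854 in². φR_n = 0.75 × 68 × 0.7854 × 4 × 1 = 160.2 kips.
Bearing (0.75 in plate, F_u = 65 ksi): end bolts L_c = 1.875 − 1.125/2 = 1.3125, R_n = min(1.2×1.3125×0.75×65, 2.4×1×0.75×65) = 76.781 kips/bolt; interior L_c = 3.4375 − 1.125 = 2.3125, R_n = 117 kips/bolt. φR_n = 0.75 × (1×76.781 + 3×117) = 320.8 kips.
Block shear: shear path 1×[1.875+3×3.4375] = 1×12.1875 in, A_gv = 9.1406, A_nv = 1×(12.1875 − 3.5×1.1875)×0.75 = 6.0234 in²; tension to near edge: (1.75 − 0.5×1.1875)×0.75 = 0.86719 in². R_n = min(0.6×65×6.0234, 0.6×50×9.1406) + 1.0×65×0.86719 = min(234.91, 274.22) + 56.367 = 291.28 kips. φR_n = 0.75 × 291.28 = 218.5 kips.
Tension yield (gross): A_g = 6.3125×0.75 = 4.7344 in². φR_n = 0.90 × 50 × 4.7344 = 213.0 kips.
Tension rupture (net): A_n = (6.3125 − 1×1.1875)×0.75 = 3.8438 in² (U = 1.0, A_e = A_n). φR_n = 0.75 × 65 × 3.8438 = 187.4 kips.
Governing: min(160.2, 320.8, 218.5, 213.0, 187.4) = 160.2 kips → bolt shear.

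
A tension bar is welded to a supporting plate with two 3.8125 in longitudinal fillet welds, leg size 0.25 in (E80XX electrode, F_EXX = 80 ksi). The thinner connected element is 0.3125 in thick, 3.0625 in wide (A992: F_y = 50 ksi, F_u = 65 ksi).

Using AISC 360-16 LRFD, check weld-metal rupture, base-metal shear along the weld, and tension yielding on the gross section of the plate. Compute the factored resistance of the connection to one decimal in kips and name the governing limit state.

Weld metal: throat = 0.707×0.25 = 0.17675 in, L = 2×3.8125 = 7.625 in. φR_n = 0.75 × 0.6 × 80 × 0.17675 × 7.625 = 48.5 kips.
Base metal shear (0.3125 in plate): yield φR_n = 1.0×0.6×50×0.3125×7.625 = 71.5 kips; rupture φR_n = 0.75×0.6×65×0.3125×7.625 = 69.7 kips; take 69.7 kips (rupture).
Tension yield (gross): A_g = 3.0625×0.3125 = 0.95703 in². φR_n = 0.90 × 50 × 0.95703 = 43.1 kips.
Governing: min(48.5, 69.7, 43.1) = 43.1 kips → gross-section yield.

43.1 kips (gross-section yield governs)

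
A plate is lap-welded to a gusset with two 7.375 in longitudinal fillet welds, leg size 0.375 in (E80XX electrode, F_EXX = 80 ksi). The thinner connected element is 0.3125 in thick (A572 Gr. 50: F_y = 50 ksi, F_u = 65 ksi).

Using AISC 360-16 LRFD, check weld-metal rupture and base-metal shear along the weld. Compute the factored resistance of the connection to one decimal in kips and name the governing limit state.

134.8 kips (base-metal shear governs)

Weld metal: throat = 0.707×0.375 = 0.26513 in, L = 2×7.375 = 14.75 in. φR_n = 0.75 × 0.6 × 80 × 0.26513 × 14.75 = 140.8 kips.
Base metal shear (0.3125 in plate): yield φR_n = 1.0×0.6×50×0.3125×14.75 = 138.3 kips; rupture φR_n = 0.75×0.6×65×0.3125×14.75 = 134.8 kips; take 134.8 kips (rupture).
Governing: min(140.8, 134.8) = 134.8 kips → base-metal shear.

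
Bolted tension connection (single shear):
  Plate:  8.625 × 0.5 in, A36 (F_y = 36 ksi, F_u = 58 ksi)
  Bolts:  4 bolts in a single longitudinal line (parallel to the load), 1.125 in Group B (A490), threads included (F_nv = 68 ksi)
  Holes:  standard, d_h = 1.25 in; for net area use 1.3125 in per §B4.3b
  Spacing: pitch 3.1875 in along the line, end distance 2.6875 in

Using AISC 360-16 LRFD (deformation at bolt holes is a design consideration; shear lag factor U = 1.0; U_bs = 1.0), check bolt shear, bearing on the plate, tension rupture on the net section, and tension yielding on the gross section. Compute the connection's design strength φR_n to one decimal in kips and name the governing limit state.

139.7 kips (gross-section yield governs)

Bolt shear: A_b = π(1.125)²/4 = 0.99402 in². φR_n = 0.75 × 68 × 0.99402 × 4 × 1 = 202.8 kips.
Bearing (0.5 in plate, F_u = 58 ksi): end bolts L_c = 2.6875 − 1.25/2 = 2.0625, R_n = min(1.2×2.0625×0.5×58, 2.4×1.125×0.5×58) = 71.775 kips/bolt; interior L_c = 3.1875 − 1.25 = 1.9375, R_n = 67.425 kips/bolt. φR_n = 0.75 × (1×71.775 + 3×67.425) = 205.5 kips.
Tension rupture (net): A_n = (8.625 − 1×1.3125)×0.5 = 3.6563 in² (U = 1.0, A_e = A_n). φR_n = 0.75 × 58 × 3.6563 = 159.0 kips.
Tension yield (gross): A_g = 8.625×0.5 = 4.3125 in². φR_n = 0.90 × 36 × 4.3125 = 139.7 kips.
Governing: min(202.8, 205.5, 159.0, 139.7) = 139.7 kips → gross-section yield.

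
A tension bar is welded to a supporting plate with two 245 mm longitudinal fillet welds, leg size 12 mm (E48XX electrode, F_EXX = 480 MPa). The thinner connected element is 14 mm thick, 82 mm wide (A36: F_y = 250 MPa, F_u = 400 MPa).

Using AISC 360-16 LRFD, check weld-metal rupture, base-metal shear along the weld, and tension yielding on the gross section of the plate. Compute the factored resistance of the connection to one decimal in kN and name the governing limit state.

Weld metal: throat = 0.707×12 = 8.484 mm, L = 2×245 = 490 mm. φR_n = 0.75 × 0.6 × 480 × 8.484 × 490 = 897.9 kN.
Base metal shear (14 mm plate): yield φR_n = 1.0×0.6×250×14×490 = 1029.0 kN; rupture φR_n = 0.75×0.6×400×14×490 = 1234.8 kN; take 1029.0 kN (yield).
Tension yield (gross): A_g = 82×14 = 1148 mm². φR_n = 0.90 × 250 × 1148 = 258.3 kN.
Governing: min(897.9, 1029.0, 258.3) = 258.3 kN → gross-section yield.

258.3 kN (gross-section yield governs)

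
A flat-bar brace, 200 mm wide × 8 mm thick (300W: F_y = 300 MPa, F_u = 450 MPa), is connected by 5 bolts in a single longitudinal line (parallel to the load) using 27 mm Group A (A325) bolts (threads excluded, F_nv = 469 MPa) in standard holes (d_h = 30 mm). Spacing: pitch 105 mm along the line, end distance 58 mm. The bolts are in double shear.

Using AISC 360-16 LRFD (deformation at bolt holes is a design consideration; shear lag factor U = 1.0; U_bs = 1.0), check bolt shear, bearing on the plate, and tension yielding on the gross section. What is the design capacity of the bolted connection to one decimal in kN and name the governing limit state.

Bolt shear: A_b = π(27)²/4 = 572.56 mm². φR_n = 0.75 × 469 × 572.56 × 5 × 2 = 2014.0 kN.
Bearing (8 mm plate, F_u = 450 MPa): end bolts L_c = 58 − 30/2 = 43, R_n = min(1.2×43×8×450, 2.4×27×8×450) = 185.76 kN/bolt; interior L_c = 105 − 30 = 75, R_n = 233.28 kN/bolt. φR_n = 0.75 × (1×185.76 + 4×233.28) = 839.2 kN.
Tension yield (gross): A_g = 200×8 = 1600 mm². φR_n = 0.90 × 300 × 1600 = 432.0 kN.
Governing: min(2014.0, 839.2, 432.0) = 432.0 kN → gross-section yield.

432.0 kN (gross-section yield governs)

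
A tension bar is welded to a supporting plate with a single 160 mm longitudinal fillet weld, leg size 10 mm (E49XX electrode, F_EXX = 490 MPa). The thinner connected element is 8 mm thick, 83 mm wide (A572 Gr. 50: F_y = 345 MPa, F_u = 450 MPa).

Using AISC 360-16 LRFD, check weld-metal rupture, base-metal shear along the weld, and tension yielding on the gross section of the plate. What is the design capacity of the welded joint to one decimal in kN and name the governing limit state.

206.2 kN (gross-section yield governs)

Weld metal: throat = 0.707×10 = 7.07 mm, L = 160 mm. φR_n = 0.75 × 0.6 × 490 × 7.07 × 160 = 249.4 kN.
Base metal shear (8 mm plate): yield φR_n = 1.0×0.6×345×8×160 = 265.0 kN; rupture φR_n = 0.75×0.6×450×8×160 = 259.2 kN; take 259.2 kN (rupture).
Tension yield (gross): A_g = 83×8 = 664 mm². φR_n = 0.90 × 345 × 664 = 206.2 kN.
Governing: min(249.4, 259.2, 206.2) = 206.2 kN → gross-section yield.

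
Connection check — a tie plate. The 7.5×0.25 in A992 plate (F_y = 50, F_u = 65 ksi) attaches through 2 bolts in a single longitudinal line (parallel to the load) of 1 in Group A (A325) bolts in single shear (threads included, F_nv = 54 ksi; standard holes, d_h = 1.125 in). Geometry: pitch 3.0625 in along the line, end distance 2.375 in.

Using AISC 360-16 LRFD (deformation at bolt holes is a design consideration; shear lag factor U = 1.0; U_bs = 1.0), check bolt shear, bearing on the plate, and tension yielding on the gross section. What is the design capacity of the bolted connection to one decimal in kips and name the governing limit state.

54.8 kips (bearing governs)

Bolt shear: A_b = π(1)²/4 = 0.7854 in². φR_n = 0.75 × 54 × 0.7854 × 2 × 1 = 63.6 kips.
Bearing (0.25 in plate, F_u = 65 ksi): end bolts L_c = 2.375 − 1.125/2 = 1.8125, R_n = min(1.2×1.8125×0.25×65, 2.4×1×0.25×65) = 35.344 kips/bolt; interior L_c = 3.0625 − 1.125 = 1.9375, R_n = 37.781 kips/bolt. φR_n = 0.75 × (1×35.344 + 1×37.781) = 54.8 kips.
Tension yield (gross): A_g = 7.5×0.25 = 1.875 in². φR_n = 0.90 × 50 × 1.875 = 84.4 kips.
Governing: min(63.6, 54.8, 84.4) = 54.8 kips → bearing.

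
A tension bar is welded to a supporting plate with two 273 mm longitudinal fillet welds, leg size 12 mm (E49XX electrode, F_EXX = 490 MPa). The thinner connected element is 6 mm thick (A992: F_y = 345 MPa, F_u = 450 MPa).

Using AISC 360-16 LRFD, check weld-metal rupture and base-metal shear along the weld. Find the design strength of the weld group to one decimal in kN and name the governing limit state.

Weld metal: throat = 0.707×12 = 8.484 mm, L = 2×273 = 546 mm. φR_n = 0.75 × 0.6 × 490 × 8.484 × 546 = 1021.4 kN.
Base metal shear (6 mm plate): yield φR_n = 1.0×0.6×345×6×546 = 678.1 kN; rupture φR_n = 0.75×0.6×450×6×546 = 663.4 kN; take 663.4 kN (rupture).
Governing: min(1021.4, 663.4) = 663.4 kN → base-metal shear.

663.4 kN (base-metal shear governs)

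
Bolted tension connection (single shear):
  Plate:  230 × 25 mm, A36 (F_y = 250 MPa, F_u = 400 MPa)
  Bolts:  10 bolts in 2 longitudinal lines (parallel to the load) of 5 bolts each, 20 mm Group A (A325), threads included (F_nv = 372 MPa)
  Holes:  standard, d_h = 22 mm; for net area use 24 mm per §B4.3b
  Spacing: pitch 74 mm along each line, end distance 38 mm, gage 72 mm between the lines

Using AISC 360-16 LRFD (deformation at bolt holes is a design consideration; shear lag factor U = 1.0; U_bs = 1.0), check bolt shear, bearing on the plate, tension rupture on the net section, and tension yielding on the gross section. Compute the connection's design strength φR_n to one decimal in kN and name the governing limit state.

Bolt shear: A_b = π(20)²/4 = 314.16 mm². φR_n = 0.75 × 372 × 314.16 × 10 × 1 = 876.5 kN.
Bearing (25 mm plate, F_u = 400 MPa): end bolts L_c = 38 − 22/2 = 27, R_n = min(1.2×27×25×400, 2.4×20×25×400) = 324 kN/bolt; interior L_c = 74 − 22 = 52, R_n = 480 kN/bolt. φR_n = 0.75 × (2×324 + 8×480) = 3366.0 kN.
Tension rupture (net): A_n = (230 − 2×24)×25 = 4550 mm² (U = 1.0, A_e = A_n). φR_n = 0.75 × 400 × 4550 = 1365.0 kN.
Tension yield (gross): A_g = 230×25 = 5750 mm². φR_n = 0.90 × 250 × 5750 = 1293.8 kN.
Governing: min(876.5, 3366.0, 1365.0, 1293.8) = 876.5 kN → bolt shear.

876.5 kN (bolt shear governs)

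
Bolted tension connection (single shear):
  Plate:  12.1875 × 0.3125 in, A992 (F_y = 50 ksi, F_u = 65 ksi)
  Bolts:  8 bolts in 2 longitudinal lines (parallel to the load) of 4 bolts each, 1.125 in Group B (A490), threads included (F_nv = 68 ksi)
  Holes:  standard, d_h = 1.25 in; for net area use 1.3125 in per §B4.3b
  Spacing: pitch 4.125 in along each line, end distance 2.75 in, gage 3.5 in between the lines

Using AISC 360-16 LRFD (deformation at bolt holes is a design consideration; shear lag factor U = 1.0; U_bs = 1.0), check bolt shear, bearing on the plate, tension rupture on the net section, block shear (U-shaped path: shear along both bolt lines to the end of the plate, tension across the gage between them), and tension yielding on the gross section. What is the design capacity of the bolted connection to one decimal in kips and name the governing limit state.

Bolt shear: A_b = π(1.125)²/4 = 0.99402 in². φR_n = 0.75 × 68 × 0.99402 × 8 × 1 = 405.6 kips.
Bearing (0.3125 in plate, F_u = 65 ksi): end bolts L_c = 2.75 − 1.25/2 = 2.125, R_n = min(1.2×2.125×0.3125×65, 2.4×1.125×0.3125×65) = 51.797 kips/bolt; interior L_c = 4.125 − 1.25 = 2.875, R_n = 54.844 kips/bolt. φR_n = 0.75 × (2×51.797 + 6×54.844) = 324.5 kips.
Tension rupture (net): A_n = (12.1875 − 2×1.3125)×0.3125 = 2.9883 in² (U = 1.0, A_e = A_n). φR_n = 0.75 × 65 × 2.9883 = 145.7 kips.
Block shear: shear path 2×[2.75+3×4.125] = 2×15.125 in, A_gv = 9.4531, A_nv = 2×(15.125 − 3.5×1.3125)×0.3125 = 6.582 in²; tension across gage: (3.5 − 1×1.3125)×0.3125 = 0.68359 in². R_n = min(0.6×65×6.582, 0.6×50×9.4531) + 1.0×65×0.68359 = min(256.7, 283.59) + 44.433 = 301.13 kips. φR_n = 0.75 × 301.13 = 225.8 kips.
Tension yield (gross): A_g = 12.1875×0.3125 = 3.8086 in². φR_n = 0.90 × 50 × 3.8086 = 171.4 kips.
Governing: min(405.6, 324.5, 145.7, 225.8, 171.4) = 145.7 kips → net-section rupture.

145.7 kips (net-section rupture governs)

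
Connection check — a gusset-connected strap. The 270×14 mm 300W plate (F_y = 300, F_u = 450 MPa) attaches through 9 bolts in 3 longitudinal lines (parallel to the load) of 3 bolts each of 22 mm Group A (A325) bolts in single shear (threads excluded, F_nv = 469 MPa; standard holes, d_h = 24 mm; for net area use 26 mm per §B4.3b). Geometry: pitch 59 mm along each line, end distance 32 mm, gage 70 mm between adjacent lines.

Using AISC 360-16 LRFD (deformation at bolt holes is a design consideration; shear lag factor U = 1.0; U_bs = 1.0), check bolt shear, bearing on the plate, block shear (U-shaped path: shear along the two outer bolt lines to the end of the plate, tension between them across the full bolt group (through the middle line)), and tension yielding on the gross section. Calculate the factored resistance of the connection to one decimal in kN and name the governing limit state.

Bolt shear: A_b = π(22)²/4 = 380.13 mm². φR_n = 0.75 × 469 × 380.13 × 9 × 1 = 1203.4 kN.
Bearing (14 mm plate, F_u = 450 MPa): end bolts L_c = 32 − 24/2 = 20, R_n = min(1.2×20×14×450, 2.4×22×14×450) = 151.2 kN/bolt; interior L_c = 59 − 24 = 35, R_n = 264.6 kN/bolt. φR_n = 0.75 × (3×151.2 + 6×264.6) = 1530.9 kN.
Block shear: shear path 2×[32+2×59] = 2×150 mm, A_gv = 4200, A_nv = 2×(150 − 2.5×26)×14 = 2380 mm²; tension across gage: (140 − 2×26)×14 = 1232 mm². R_n = min(0.6×450×2380, 0.6×300×4200) + 1.0×450×1232 = min(642.6, 756) + 554.4 = 1197 kN. φR_n = 0.75 × 1197 = 897.8 kN.
Tension yield (gross): A_g = 270×14 = 3780 mm². φR_n = 0.90 × 300 × 3780 = 1020.6 kN.
Governing: min(1203.4, 1530.9, 897.8, 1020.6) = 897.8 kN → block shear.

897.8 kN (block shear governs)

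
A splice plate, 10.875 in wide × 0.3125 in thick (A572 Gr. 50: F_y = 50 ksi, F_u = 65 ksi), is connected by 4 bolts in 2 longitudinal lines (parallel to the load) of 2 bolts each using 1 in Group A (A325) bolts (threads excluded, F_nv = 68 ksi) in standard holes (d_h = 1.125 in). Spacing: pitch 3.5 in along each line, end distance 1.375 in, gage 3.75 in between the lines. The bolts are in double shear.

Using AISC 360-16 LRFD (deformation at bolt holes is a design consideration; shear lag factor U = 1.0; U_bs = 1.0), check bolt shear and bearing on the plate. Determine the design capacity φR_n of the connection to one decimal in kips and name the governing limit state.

102.8 kips (bearing governs)

Bolt shear: A_b = π(1)²/4 = 0.7854 in². φR_n = 0.75 × 68 × 0.7854 × 4 × 2 = 320.4 kips.
Bearing (0.3125 in plate, F_u = 65 ksi): end bolts L_c = 1.375 − 1.125/2 = 0.8125, R_n = min(1.2×0.8125×0.3125×65, 2.4×1×0.3125×65) = 19.805 kips/bolt; interior L_c = 3.5 − 1.125 = 2.375, R_n = 48.75 kips/bolt. φR_n = 0.75 × (2×19.805 + 2×48.75) = 102.8 kips.
Governing: min(320.4, 102.8) = 102.8 kips → bearing.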